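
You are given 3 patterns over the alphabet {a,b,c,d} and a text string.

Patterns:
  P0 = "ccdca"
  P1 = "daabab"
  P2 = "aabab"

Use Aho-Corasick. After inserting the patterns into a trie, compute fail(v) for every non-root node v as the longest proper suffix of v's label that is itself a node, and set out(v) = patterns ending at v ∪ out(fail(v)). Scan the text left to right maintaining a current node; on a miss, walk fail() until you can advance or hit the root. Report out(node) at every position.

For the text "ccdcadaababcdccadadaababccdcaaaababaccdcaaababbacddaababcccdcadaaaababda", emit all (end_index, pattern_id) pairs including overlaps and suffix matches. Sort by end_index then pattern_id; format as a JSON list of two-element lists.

Build:
Trie (insert patterns):
  n0 'ε': a→12 c→1 d→6
  n1 'c': c→2
  n2 'cc': d→3
  n3 'ccd': c→4
  n4 'ccdc': a→5
  n5 'ccdca': ·  [P0 ends]
  n6 'd': a→7
  n7 'da': a→8
  n8 'daa': b→9
  n9 'daab': a→10
  n10 'daaba': b→11
  n11 'daabab': ·  [P1 ends]
  n12 'a': a→13
  n13 'aa': b→14
  n14 'aab': a→15
  n15 'aaba': b→16
  n16 'aabab': ·  [P2 ends]

Failure links (BFS by depth):
  n1('c'): parent n0 fail=0; on 'c' 0 → fail=0;  out ∅∪∅=∅
  n6('d'): parent n0 fail=0; on 'd' 0 → fail=0;  out ∅∪∅=∅
  n12('a'): parent n0 fail=0; on 'a' 0 → fail=0;  out ∅∪∅=∅
  n2('cc'): parent n1 fail=0; on 'c' 0 → fail=1;  out ∅∪∅=∅
  n7('da'): parent n6 fail=0; on 'a' 0 → fail=12;  out ∅∪∅=∅
  n13('aa'): parent n12 fail=0; on 'a' 0 → fail=12;  out ∅∪∅=∅
  n3('ccd'): parent n2 fail=1; on 'd' 1→0 → fail=6;  out ∅∪∅=∅
  n8('daa'): parent n7 fail=12; on 'a' 12 → fail=13;  out ∅∪∅=∅
  n14('aab'): parent n13 fail=12; on 'b' 12→0 → fail=0;  out ∅∪∅=∅
  n4('ccdc'): parent n3 fail=6; on 'c' 6→0 → fail=1;  out ∅∪∅=∅
  n9('daab'): parent n8 fail=13; on 'b' 13 → fail=14;  out ∅∪∅=∅
  n15('aaba'): parent n14 fail=0; on 'a' 0 → fail=12;  out ∅∪∅=∅
  n5('ccdca'): parent n4 fail=1; on 'a' 1→0 → fail=12;  out {0}∪∅={0}
  n10('daaba'): parent n9 fail=14; on 'a' 14 → fail=15;  out ∅∪∅=∅
  n16('aabab'): parent n15 fail=12; on 'b' 12→0 → fail=0;  out {2}∪∅={2}
  n11('daabab'): parent n10 fail=15; on 'b' 15 → fail=16;  out {1}∪{2}={1,2}

Run:
i=0 'c': node 0→1
i=1 'c': node 1→2
i=2 'd': node 2→3
i=3 'c': node 3→4
i=4 'a': node 4→5  ** P0@[0:4]
i=5 'd': node 5→6 (via fail)
i=6 'a': node 6→7
i=7 'a': node 7→8
i=8 'b': node 8→9
i=9 'a': node 9→10
i=10 'b': node 10→11  ** P1@[5:10],P2@[6:10]
i=11 'c': node 11→1 (via fail)
i=12 'd': node 1→6 (via fail)
i=13 'c': node 6→1 (via fail)
i=14 'c': node 1→2
i=15 'a': node 2→12 (via fail)
i=16 'd': node 12→6 (via fail)
i=17 'a': node 6→7
i=18 'd': node 7→6 (via fail)
i=19 'a': node 6→7
i=20 'a': node 7→8
i=21 'b': node 8→9
i=22 'a': node 9→10
i=23 'b': node 10→11  ** P1@[18:23],P2@[19:23]
i=24 'c': node 11→1 (via fail)
i=25 'c': node 1→2
i=26 'd': node 2→3
i=27 'c': node 3→4
i=28 'a': node 4→5  ** P0@[24:28]
i=29 'a': node 5→13 (via fail)
i=30 'a': node 13→13 (via fail)
i=31 'a': node 13→13 (via fail)
i=32 'b': node 13→14
i=33 'a': node 14→15
i=34 'b': node 15→16  ** P2@[30:34]
i=35 'a': node 16→12 (via fail)
i=36 'c': node 12→1 (via fail)
i=37 'c': node 1→2
i=38 'd': node 2→3
i=39 'c': node 3→4
i=40 'a': node 4→5  ** P0@[36:40]
i=41 'a': node 5→13 (via fail)
i=42 'a': node 13→13 (via fail)
i=43 'b': node 13→14
i=44 'a': node 14→15
i=45 'b': node 15→16  ** P2@[41:45]
i=46 'b': node 16→0 (via fail)
i=47 'a': node 0→12
i=48 'c': node 12→1 (via fail)
i=49 'd': node 1→6 (via fail)
i=50 'd': node 6→6 (via fail)
i=51 'a': node 6→7
i=52 'a': node 7→8
i=53 'b': node 8→9
i=54 'a': node 9→10
i=55 'b': node 10→11  ** P1@[50:55],P2@[51:55]
i=56 'c': node 11→1 (via fail)
i=57 'c': node 1→2
i=58 'c': node 2→2 (via fail)
i=59 'd': node 2→3
i=60 'c': node 3→4
i=61 'a': node 4→5  ** P0@[57:61]
i=62 'd': node 5→6 (via fail)
i=63 'a': node 6→7
i=64 'a': node 7→8
i=65 'a': node 8→13 (via fail)
i=66 'a': node 13→13 (via fail)
i=67 'b': node 13→14
i=68 'a': node 14→15
i=69 'b': node 15→16  ** P2@[65:69]
i=70 'd': node 16→6 (via fail)
i=71 'a': node 6→7

Matches: [[4,0],[10,1],[10,2],[23,1],[23,2],[28,0],[34,2],[40,0],[45,2],[55,1],[55,2],[61,0],[69,2]]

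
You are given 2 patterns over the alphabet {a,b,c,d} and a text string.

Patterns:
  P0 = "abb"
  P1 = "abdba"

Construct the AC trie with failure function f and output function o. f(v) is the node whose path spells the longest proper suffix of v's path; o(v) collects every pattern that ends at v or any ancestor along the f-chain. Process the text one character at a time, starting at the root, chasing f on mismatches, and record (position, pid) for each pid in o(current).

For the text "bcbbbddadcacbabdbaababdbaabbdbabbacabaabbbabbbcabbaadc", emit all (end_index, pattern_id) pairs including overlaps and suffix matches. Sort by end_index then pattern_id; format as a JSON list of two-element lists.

Build:
Trie (insert patterns):
  n0 'ε': a→1
  n1 'a': b→2
  n2 'ab': b→3 d→4
  n3 'abb': ·  [P0 ends]
  n4 'abd': b→5
  n5 'abdb': a→6
  n6 'abdba': ·  [P1 ends]

Failure links (BFS by depth):
  fail(1) 'a': from fail(0)=0 chase 'a': 0 ⇒ 0;  out=∅∪out(0)=∅
  fail(2) 'ab': from fail(1)=0 chase 'b': 0 ⇒ 0;  out=∅∪out(0)=∅
  fail(3) 'abb': from fail(2)=0 chase 'b': 0 ⇒ 0;  out={0}∪out(0)={0}
  fail(4) 'abd': from fail(2)=0 chase 'd': 0 ⇒ 0;  out=∅∪out(0)=∅
  fail(5) 'abdb': from fail(4)=0 chase 'b': 0 ⇒ 0;  out=∅∪out(0)=∅
  fail(6) 'abdba': from fail(5)=0 chase 'a': 0 ⇒ 1;  out={1}∪out(1)={1}

Run:
pos 0 'b': at 0
pos 1 'c': at 0
pos 2 'b': at 0
pos 3 'b': at 0
pos 4 'b': at 0
pos 5 'd': at 0
pos 6 'd': at 0
pos 7 'a': at 1
pos 8 'd': at 0 (via fail)
pos 9 'c': at 0
pos 10 'a': at 1
pos 11 'c': at 0 (via fail)
pos 12 'b': at 0
pos 13 'a': at 1
pos 14 'b': at 2
pos 15 'd': at 4
pos 16 'b': at 5
pos 17 'a': at 6  → match P1@[13:17]
pos 18 'a': at 1 (via fail)
pos 19 'b': at 2
pos 20 'a': at 1 (via fail)
pos 21 'b': at 2
pos 22 'd': at 4
pos 23 'b': at 5
pos 24 'a': at 6  → match P1@[20:24]
pos 25 'a': at 1 (via fail)
pos 26 'b': at 2
pos 27 'b': at 3  → match P0@[25:27]
pos 28 'd': at 0 (via fail)
pos 29 'b': at 0
pos 30 'a': at 1
pos 31 'b': at 2
pos 32 'b': at 3  → match P0@[30:32]
pos 33 'a': at 1 (via fail)
pos 34 'c': at 0 (via fail)
pos 35 'a': at 1
pos 36 'b': at 2
pos 37 'a': at 1 (via fail)
pos 38 'a': at 1 (via fail)
pos 39 'b': at 2
pos 40 'b': at 3  → match P0@[38:40]
pos 41 'b': at 0 (via fail)
pos 42 'a': at 1
pos 43 'b': at 2
pos 44 'b': at 3  → match P0@[42:44]
pos 45 'b': at 0 (via fail)
pos 46 'c': at 0
pos 47 'a': at 1
pos 48 'b': at 2
pos 49 'b': at 3  → match P0@[47:49]
pos 50 'a': at 1 (via fail)
pos 51 'a': at 1 (via fail)
pos 52 'd': at 0 (via fail)
pos 53 'c': at 0

Result: [[17,1],[24,1],[27,0],[32,0],[40,0],[44,0],[49,0]]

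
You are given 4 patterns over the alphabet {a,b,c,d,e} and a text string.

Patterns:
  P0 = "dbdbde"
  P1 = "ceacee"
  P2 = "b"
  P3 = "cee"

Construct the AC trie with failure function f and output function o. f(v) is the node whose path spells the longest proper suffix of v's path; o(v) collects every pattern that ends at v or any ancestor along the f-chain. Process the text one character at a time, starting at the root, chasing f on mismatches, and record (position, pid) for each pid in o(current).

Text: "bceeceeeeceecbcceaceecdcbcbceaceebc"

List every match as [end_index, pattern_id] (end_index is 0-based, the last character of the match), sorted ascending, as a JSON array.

Build:
Trie (insert patterns):
  n0 'ε': b→13 c→7 d→1
  n1 'd': b→2
  n2 'db': d→3
  n3 'dbd': b→4
  n4 'dbdb': d→5
  n5 'dbdbd': e→6
  n6 'dbdbde': ·  ←P0
  n7 'c': e→8
  n8 'ce': a→9 e→14
  n9 'cea': c→10
  n10 'ceac': e→11
  n11 'ceace': e→12
  n12 'ceacee': ·  ←P1
  n13 'b': ·  ←P2
  n14 'cee': ·  ←P3

BFS fail/out derivation:
  fail(1) 'd': from fail(0)=0 chase 'd': 0 ⇒ 0;  out=∅∪out(0)=∅
  fail(7) 'c': from fail(0)=0 chase 'c': 0 ⇒ 0;  out=∅∪out(0)=∅
  fail(13) 'b': from fail(0)=0 chase 'b': 0 ⇒ 0;  out={2}∪out(0)={2}
  fail(2) 'db': from fail(1)=0 chase 'b': 0 ⇒ 13;  out=∅∪out(13)={2}
  fail(8) 'ce': from fail(7)=0 chase 'e': 0 ⇒ 0;  out=∅∪out(0)=∅
  fail(3) 'dbd': from fail(2)=13 chase 'd': 13→0 ⇒ 1;  out=∅∪out(1)=∅
  fail(9) 'cea': from fail(8)=0 chase 'a': 0 ⇒ 0;  out=∅∪out(0)=∅
  fail(14) 'cee': from fail(8)=0 chase 'e': 0 ⇒ 0;  out={3}∪out(0)={3}
  fail(4) 'dbdb': from fail(3)=1 chase 'b': 1 ⇒ 2;  out=∅∪out(2)={2}
  fail(10) 'ceac': from fail(9)=0 chase 'c': 0 ⇒ 7;  out=∅∪out(7)=∅
  fail(5) 'dbdbd': from fail(4)=2 chase 'd': 2 ⇒ 3;  out=∅∪out(3)=∅
  fail(11) 'ceace': from fail(10)=7 chase 'e': 7 ⇒ 8;  out=∅∪out(8)=∅
  fail(6) 'dbdbde': from fail(5)=3 chase 'e': 3→1→0 ⇒ 0;  out={0}∪out(0)={0}
  fail(12) 'ceacee': from fail(11)=8 chase 'e': 8 ⇒ 14;  out={1}∪out(14)={1,3}

Run:
i=0 'b': node 0→13  emit P2@[0:0]
i=1 'c': node 13→7 (fail-walked)
i=2 'e': node 7→8
i=3 'e': node 8→14  emit P3@[1:3]
i=4 'c': node 14→7 (fail-walked)
i=5 'e': node 7→8
i=6 'e': node 8→14  emit P3@[4:6]
i=7 'e': node 14→0 (fail-walked)
i=8 'e': node 0→0
i=9 'c': node 0→7
i=10 'e': node 7→8
i=11 'e': node 8→14  emit P3@[9:11]
i=12 'c': node 14→7 (fail-walked)
i=13 'b': node 7→13 (fail-walked)  emit P2@[13:13]
i=14 'c': node 13→7 (fail-walked)
i=15 'c': node 7→7 (fail-walked)
i=16 'e': node 7→8
i=17 'a': node 8→9
i=18 'c': node 9→10
i=19 'e': node 10→11
i=20 'e': node 11→12  emit P1@[15:20],P3@[18:20]
i=21 'c': node 12→7 (fail-walked)
i=22 'd': node 7→1 (fail-walked)
i=23 'c': node 1→7 (fail-walked)
i=24 'b': node 7→13 (fail-walked)  emit P2@[24:24]
i=25 'c': node 13→7 (fail-walked)
i=26 'b': node 7→13 (fail-walked)  emit P2@[26:26]
i=27 'c': node 13→7 (fail-walked)
i=28 'e': node 7→8
i=29 'a': node 8→9
i=30 'c': node 9→10
i=31 'e': node 10→11
i=32 'e': node 11→12  emit P1@[27:32],P3@[30:32]
i=33 'b': node 12→13 (fail-walked)  emit P2@[33:33]
i=34 'c': node 13→7 (fail-walked)

Matches: [[0,2],[3,3],[6,3],[11,3],[13,2],[20,1],[20,3],[24,2],[26,2],[32,1],[32,3],[33,2]]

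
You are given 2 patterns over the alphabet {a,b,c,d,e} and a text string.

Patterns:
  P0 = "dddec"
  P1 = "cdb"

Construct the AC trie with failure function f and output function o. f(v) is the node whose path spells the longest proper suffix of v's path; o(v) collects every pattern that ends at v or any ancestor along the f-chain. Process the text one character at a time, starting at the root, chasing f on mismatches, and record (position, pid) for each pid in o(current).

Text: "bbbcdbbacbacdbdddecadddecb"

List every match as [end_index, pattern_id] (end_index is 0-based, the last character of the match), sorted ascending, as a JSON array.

Build:
Trie nodes:
  0='ε' goto c→6 d→1
  1='d' goto d→2
  2='dd' goto d→3
  3='ddd' goto e→4
  4='ddde' goto c→5
  5='dddec' goto ·  ←P0
  6='c' goto d→7
  7='cd' goto b→8
  8='cdb' goto ·  ←P1

Failure links (BFS by depth):
  fail(1) 'd': from fail(0)=0 chase 'd': 0 ⇒ 0;  out=∅∪out(0)=∅
  fail(6) 'c': from fail(0)=0 chase 'c': 0 ⇒ 0;  out=∅∪out(0)=∅
  fail(2) 'dd': from fail(1)=0 chase 'd': 0 ⇒ 1;  out=∅∪out(1)=∅
  fail(7) 'cd': from fail(6)=0 chase 'd': 0 ⇒ 1;  out=∅∪out(1)=∅
  fail(3) 'ddd': from fail(2)=1 chase 'd': 1 ⇒ 2;  out=∅∪out(2)=∅
  fail(8) 'cdb': from fail(7)=1 chase 'b': 1→0 ⇒ 0;  out={1}∪out(0)={1}
  fail(4) 'ddde': from fail(3)=2 chase 'e': 2→1→0 ⇒ 0;  out=∅∪out(0)=∅
  fail(5) 'dddec': from fail(4)=0 chase 'c': 0 ⇒ 6;  out={0}∪out(6)={0}

Text stream:
[0] read 'b'  n0⇒n0
[1] read 'b'  n0⇒n0
[2] read 'b'  n0⇒n0
[3] read 'c'  n0⇒n6
[4] read 'd'  n6⇒n7
[5] read 'b'  n7⇒n8  → match P1@[3:5]
[6] read 'b'  n8⇒n0 (via fail)
[7] read 'a'  n0⇒n0
[8] read 'c'  n0⇒n6
[9] read 'b'  n6⇒n0 (via fail)
[10] read 'a'  n0⇒n0
[11] read 'c'  n0⇒n6
[12] read 'd'  n6⇒n7
[13] read 'b'  n7⇒n8  → match P1@[11:13]
[14] read 'd'  n8⇒n1 (via fail)
[15] read 'd'  n1⇒n2
[16] read 'd'  n2⇒n3
[17] read 'e'  n3⇒n4
[18] read 'c'  n4⇒n5  → match P0@[14:18]
[19] read 'a'  n5⇒n0 (via fail)
[20] read 'd'  n0⇒n1
[21] read 'd'  n1⇒n2
[22] read 'd'  n2⇒n3
[23] read 'e'  n3⇒n4
[24] read 'c'  n4⇒n5  → match P0@[20:24]
[25] read 'b'  n5⇒n0 (via fail)

All matches (sorted): [[5,1],[13,1],[18,0],[24,0]]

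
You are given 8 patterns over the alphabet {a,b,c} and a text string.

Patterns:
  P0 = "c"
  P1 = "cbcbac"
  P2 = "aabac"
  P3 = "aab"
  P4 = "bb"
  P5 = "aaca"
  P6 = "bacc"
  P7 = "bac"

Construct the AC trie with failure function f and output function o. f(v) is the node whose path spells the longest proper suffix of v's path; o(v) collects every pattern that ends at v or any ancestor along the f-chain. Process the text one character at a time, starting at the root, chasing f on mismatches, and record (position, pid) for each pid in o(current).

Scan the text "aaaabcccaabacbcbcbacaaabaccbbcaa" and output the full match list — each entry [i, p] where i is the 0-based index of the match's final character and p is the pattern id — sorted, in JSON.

Build:
Trie nodes:
  n0 'ε': a→7 b→12 c→1
  n1 'c': b→2  ←P0
  n2 'cb': c→3
  n3 'cbc': b→4
  n4 'cbcb': a→5
  n5 'cbcba': c→6
  n6 'cbcbac': ·  ←P1
  n7 'a': a→8
  n8 'aa': b→9 c→14
  n9 'aab': a→10  ←P3
  n10 'aaba': c→11
  n11 'aabac': ·  ←P2
  n12 'b': a→16 b→13
  n13 'bb': ·  ←P4
  n14 'aac': a→15
  n15 'aaca': ·  ←P5
  n16 'ba': c→17
  n17 'bac': c→18  ←P7
  n18 'bacc': ·  ←P6

Failure links (BFS by depth):
  n1('c'): parent n0 fail=0; on 'c' 0 → fail=0;  out {0}∪∅={0}
  n7('a'): parent n0 fail=0; on 'a' 0 → fail=0;  out ∅∪∅=∅
  n12('b'): parent n0 fail=0; on 'b' 0 → fail=0;  out ∅∪∅=∅
  n2('cb'): parent n1 fail=0; on 'b' 0 → fail=12;  out ∅∪∅=∅
  n8('aa'): parent n7 fail=0; on 'a' 0 → fail=7;  out ∅∪∅=∅
  n13('bb'): parent n12 fail=0; on 'b' 0 → fail=12;  out {4}∪∅={4}
  n16('ba'): parent n12 fail=0; on 'a' 0 → fail=7;  out ∅∪∅=∅
  n3('cbc'): parent n2 fail=12; on 'c' 12→0 → fail=1;  out ∅∪{0}={0}
  n9('aab'): parent n8 fail=7; on 'b' 7→0 → fail=12;  out {3}∪∅={3}
  n14('aac'): parent n8 fail=7; on 'c' 7→0 → fail=1;  out ∅∪{0}={0}
  n17('bac'): parent n16 fail=7; on 'c' 7→0 → fail=1;  out {7}∪{0}={0,7}
  n4('cbcb'): parent n3 fail=1; on 'b' 1 → fail=2;  out ∅∪∅=∅
  n10('aaba'): parent n9 fail=12; on 'a' 12 → fail=16;  out ∅∪∅=∅
  n15('aaca'): parent n14 fail=1; on 'a' 1→0 → fail=7;  out {5}∪∅={5}
  n18('bacc'): parent n17 fail=1; on 'c' 1→0 → fail=1;  out {6}∪{0}={0,6}
  n5('cbcba'): parent n4 fail=2; on 'a' 2→12 → fail=16;  out ∅∪∅=∅
  n11('aabac'): parent n10 fail=16; on 'c' 16 → fail=17;  out {2}∪{0,7}={0,2,7}
  n6('cbcbac'): parent n5 fail=16; on 'c' 16 → fail=17;  out {1}∪{0,7}={0,1,7}

Scan:
pos 0 'a': at 7
pos 1 'a': at 8
pos 2 'a': at 8 (fail-walked)
pos 3 'a': at 8 (fail-walked)
pos 4 'b': at 9  → match P3@[2:4]
pos 5 'c': at 1 (fail-walked)  → match P0@[5:5]
pos 6 'c': at 1 (fail-walked)  → match P0@[6:6]
pos 7 'c': at 1 (fail-walked)  → match P0@[7:7]
pos 8 'a': at 7 (fail-walked)
pos 9 'a': at 8
pos 10 'b': at 9  → match P3@[8:10]
pos 11 'a': at 10
pos 12 'c': at 11  → match P0@[12:12],P2@[8:12],P7@[10:12]
pos 13 'b': at 2 (fail-walked)
pos 14 'c': at 3  → match P0@[14:14]
pos 15 'b': at 4
pos 16 'c': at 3 (fail-walked)  → match P0@[16:16]
pos 17 'b': at 4
pos 18 'a': at 5
pos 19 'c': at 6  → match P0@[19:19],P1@[14:19],P7@[17:19]
pos 20 'a': at 7 (fail-walked)
pos 21 'a': at 8
pos 22 'a': at 8 (fail-walked)
pos 23 'b': at 9  → match P3@[21:23]
pos 24 'a': at 10
pos 25 'c': at 11  → match P0@[25:25],P2@[21:25],P7@[23:25]
pos 26 'c': at 18 (fail-walked)  → match P0@[26:26],P6@[23:26]
pos 27 'b': at 2 (fail-walked)
pos 28 'b': at 13 (fail-walked)  → match P4@[27:28]
pos 29 'c': at 1 (fail-walked)  → match P0@[29:29]
pos 30 'a': at 7 (fail-walked)
pos 31 'a': at 8

All matches (sorted): [[4,3],[5,0],[6,0],[7,0],[10,3],[12,0],[12,2],[12,7],[14,0],[16,0],[19,0],[19,1],[19,7],[23,3],[25,0],[25,2],[25,7],[26,0],[26,6],[28,4],[29,0]]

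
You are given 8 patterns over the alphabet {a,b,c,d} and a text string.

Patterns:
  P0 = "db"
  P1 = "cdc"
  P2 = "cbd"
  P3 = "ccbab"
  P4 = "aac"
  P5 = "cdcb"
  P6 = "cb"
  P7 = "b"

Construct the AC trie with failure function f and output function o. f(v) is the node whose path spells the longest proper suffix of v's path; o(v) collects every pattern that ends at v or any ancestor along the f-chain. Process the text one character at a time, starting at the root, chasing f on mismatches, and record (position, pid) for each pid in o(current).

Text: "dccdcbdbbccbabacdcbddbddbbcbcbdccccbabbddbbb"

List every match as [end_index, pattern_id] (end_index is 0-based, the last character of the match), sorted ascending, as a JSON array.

Build automaton:
Trie (insert patterns):
  0='ε' goto a→12 b→16 c→3 d→1
  1='d' goto b→2
  2='db' goto ·  [P0 ends]
  3='c' goto b→6 c→8 d→4
  4='cd' goto c→5
  5='cdc' goto b→15  [P1 ends]
  6='cb' goto d→7  [P6 ends]
  7='cbd' goto ·  [P2 ends]
  8='cc' goto b→9
  9='ccb' goto a→10
  10='ccba' goto b→11
  11='ccbab' goto ·  [P3 ends]
  12='a' goto a→13
  13='aa' goto c→14
  14='aac' goto ·  [P4 ends]
  15='cdcb' goto ·  [P5 ends]
  16='b' goto ·  [P7 ends]

BFS fail/out derivation:
  n1('d'): parent n0 fail=0; on 'd' 0 → fail=0;  out ∅∪∅=∅
  n3('c'): parent n0 fail=0; on 'c' 0 → fail=0;  out ∅∪∅=∅
  n12('a'): parent n0 fail=0; on 'a' 0 → fail=0;  out ∅∪∅=∅
  n16('b'): parent n0 fail=0; on 'b' 0 → fail=0;  out {7}∪∅={7}
  n2('db'): parent n1 fail=0; on 'b' 0 → fail=16;  out {0}∪{7}={0,7}
  n4('cd'): parent n3 fail=0; on 'd' 0 → fail=1;  out ∅∪∅=∅
  n6('cb'): parent n3 fail=0; on 'b' 0 → fail=16;  out {6}∪{7}={6,7}
  n8('cc'): parent n3 fail=0; on 'c' 0 → fail=3;  out ∅∪∅=∅
  n13('aa'): parent n12 fail=0; on 'a' 0 → fail=12;  out ∅∪∅=∅
  n5('cdc'): parent n4 fail=1; on 'c' 1→0 → fail=3;  out {1}∪∅={1}
  n7('cbd'): parent n6 fail=16; on 'd' 16→0 → fail=1;  out {2}∪∅={2}
  n9('ccb'): parent n8 fail=3; on 'b' 3 → fail=6;  out ∅∪{6,7}={6,7}
  n14('aac'): parent n13 fail=12; on 'c' 12→0 → fail=3;  out {4}∪∅={4}
  n10('ccba'): parent n9 fail=6; on 'a' 6→16→0 → fail=12;  out ∅∪∅=∅
  n15('cdcb'): parent n5 fail=3; on 'b' 3 → fail=6;  out {5}∪{6,7}={5,6,7}
  n11('ccbab'): parent n10 fail=12; on 'b' 12→0 → fail=16;  out {3}∪{7}={3,7}

Run:
i=0 'd': node 0→1
i=1 'c': node 1→3 (via fail)
i=2 'c': node 3→8
i=3 'd': node 8→4 (via fail)
i=4 'c': node 4→5  ** P1@[2:4]
i=5 'b': node 5→15  ** P5@[2:5],P6@[4:5],P7@[5:5]
i=6 'd': node 15→7 (via fail)  ** P2@[4:6]
i=7 'b': node 7→2 (via fail)  ** P0@[6:7],P7@[7:7]
i=8 'b': node 2→16 (via fail)  ** P7@[8:8]
i=9 'c': node 16→3 (via fail)
i=10 'c': node 3→8
i=11 'b': node 8→9  ** P6@[10:11],P7@[11:11]
i=12 'a': node 9→10
i=13 'b': node 10→11  ** P3@[9:13],P7@[13:13]
i=14 'a': node 11→12 (via fail)
i=15 'c': node 12→3 (via fail)
i=16 'd': node 3→4
i=17 'c': node 4→5  ** P1@[15:17]
i=18 'b': node 5→15  ** P5@[15:18],P6@[17:18],P7@[18:18]
i=19 'd': node 15→7 (via fail)  ** P2@[17:19]
i=20 'd': node 7→1 (via fail)
i=21 'b': node 1→2  ** P0@[20:21],P7@[21:21]
i=22 'd': node 2→1 (via fail)
i=23 'd': node 1→1 (via fail)
i=24 'b': node 1→2  ** P0@[23:24],P7@[24:24]
i=25 'b': node 2→16 (via fail)  ** P7@[25:25]
i=26 'c': node 16→3 (via fail)
i=27 'b': node 3→6  ** P6@[26:27],P7@[27:27]
i=28 'c': node 6→3 (via fail)
i=29 'b': node 3→6  ** P6@[28:29],P7@[29:29]
i=30 'd': node 6→7  ** P2@[28:30]
i=31 'c': node 7→3 (via fail)
i=32 'c': node 3→8
i=33 'c': node 8→8 (via fail)
i=34 'c': node 8→8 (via fail)
i=35 'b': node 8→9  ** P6@[34:35],P7@[35:35]
i=36 'a': node 9→10
i=37 'b': node 10→11  ** P3@[33:37],P7@[37:37]
i=38 'b': node 11→16 (via fail)  ** P7@[38:38]
i=39 'd': node 16→1 (via fail)
i=40 'd': node 1→1 (via fail)
i=41 'b': node 1→2  ** P0@[40:41],P7@[41:41]
i=42 'b': node 2→16 (via fail)  ** P7@[42:42]
i=43 'b': node 16→16 (via fail)  ** P7@[43:43]

All matches (sorted): [[4,1],[5,5],[5,6],[5,7],[6,2],[7,0],[7,7],[8,7],[11,6],[11,7],[13,3],[13,7],[17,1],[18,5],[18,6],[18,7],[19,2],[21,0],[21,7],[24,0],[24,7],[25,7],[27,6],[27,7],[29,6],[29,7],[30,2],[35,6],[35,7],[37,3],[37,7],[38,7],[41,0],[41,7],[42,7],[43,7]]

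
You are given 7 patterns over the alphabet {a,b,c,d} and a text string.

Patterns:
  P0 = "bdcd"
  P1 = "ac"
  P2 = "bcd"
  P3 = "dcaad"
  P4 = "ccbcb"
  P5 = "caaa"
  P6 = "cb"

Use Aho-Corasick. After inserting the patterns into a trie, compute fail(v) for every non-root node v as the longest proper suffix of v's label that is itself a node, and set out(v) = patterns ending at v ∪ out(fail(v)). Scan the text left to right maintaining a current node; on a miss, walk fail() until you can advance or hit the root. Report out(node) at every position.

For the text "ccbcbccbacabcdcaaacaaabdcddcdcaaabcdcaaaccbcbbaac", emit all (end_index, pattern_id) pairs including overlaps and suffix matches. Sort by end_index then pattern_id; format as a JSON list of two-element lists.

Construct AC machine:
Trie (insert patterns):
  0='ε' goto a→5 b→1 c→14 d→9
  1='b' goto c→7 d→2
  2='bd' goto c→3
  3='bdc' goto d→4
  4='bdcd' goto ·  [P0 ends]
  5='a' goto c→6
  6='ac' goto ·  [P1 ends]
  7='bc' goto d→8
  8='bcd' goto ·  [P2 ends]
  9='d' goto c→10
  10='dc' goto a→11
  11='dca' goto a→12
  12='dcaa' goto d→13
  13='dcaad' goto ·  [P3 ends]
  14='c' goto a→19 b→22 c→15
  15='cc' goto b→16
  16='ccb' goto c→17
  17='ccbc' goto b→18
  18='ccbcb' goto ·  [P4 ends]
  19='ca' goto a→20
  20='caa' goto a→21
  21='caaa' goto ·  [P5 ends]
  22='cb' goto ·  [P6 ends]

BFS fail/out derivation:
  fail(1) 'b': from fail(0)=0 chase 'b': 0 ⇒ 0;  out=∅∪out(0)=∅
  fail(5) 'a': from fail(0)=0 chase 'a': 0 ⇒ 0;  out=∅∪out(0)=∅
  fail(9) 'd': from fail(0)=0 chase 'd': 0 ⇒ 0;  out=∅∪out(0)=∅
  fail(14) 'c': from fail(0)=0 chase 'c': 0 ⇒ 0;  out=∅∪out(0)=∅
  fail(2) 'bd': from fail(1)=0 chase 'd': 0 ⇒ 9;  out=∅∪out(9)=∅
  fail(6) 'ac': from fail(5)=0 chase 'c': 0 ⇒ 14;  out={1}∪out(14)={1}
  fail(7) 'bc': from fail(1)=0 chase 'c': 0 ⇒ 14;  out=∅∪out(14)=∅
  fail(10) 'dc': from fail(9)=0 chase 'c': 0 ⇒ 14;  out=∅∪out(14)=∅
  fail(15) 'cc': from fail(14)=0 chase 'c': 0 ⇒ 14;  out=∅∪out(14)=∅
  fail(19) 'ca': from fail(14)=0 chase 'a': 0 ⇒ 5;  out=∅∪out(5)=∅
  fail(22) 'cb': from fail(14)=0 chase 'b': 0 ⇒ 1;  out={6}∪out(1)={6}
  fail(3) 'bdc': from fail(2)=9 chase 'c': 9 ⇒ 10;  out=∅∪out(10)=∅
  fail(8) 'bcd': from fail(7)=14 chase 'd': 14→0 ⇒ 9;  out={2}∪out(9)={2}
  fail(11) 'dca': from fail(10)=14 chase 'a': 14 ⇒ 19;  out=∅∪out(19)=∅
  fail(16) 'ccb': from fail(15)=14 chase 'b': 14 ⇒ 22;  out=∅∪out(22)={6}
  fail(20) 'caa': from fail(19)=5 chase 'a': 5→0 ⇒ 5;  out=∅∪out(5)=∅
  fail(4) 'bdcd': from fail(3)=10 chase 'd': 10→14→0 ⇒ 9;  out={0}∪out(9)={0}
  fail(12) 'dcaa': from fail(11)=19 chase 'a': 19 ⇒ 20;  out=∅∪out(20)=∅
  fail(17) 'ccbc': from fail(16)=22 chase 'c': 22→1 ⇒ 7;  out=∅∪out(7)=∅
  fail(21) 'caaa': from fail(20)=5 chase 'a': 5→0 ⇒ 5;  out={5}∪out(5)={5}
  fail(13) 'dcaad': from fail(12)=20 chase 'd': 20→5→0 ⇒ 9;  out={3}∪out(9)={3}
  fail(18) 'ccbcb': from fail(17)=7 chase 'b': 7→14 ⇒ 22;  out={4}∪out(22)={4,6}

Text stream:
pos 0 'c': at 14
pos 1 'c': at 15
pos 2 'b': at 16  ** P6@[1:2]
pos 3 'c': at 17
pos 4 'b': at 18  ** P4@[0:4],P6@[3:4]
pos 5 'c': at 7 (fail-walked)
pos 6 'c': at 15 (fail-walked)
pos 7 'b': at 16  ** P6@[6:7]
pos 8 'a': at 5 (fail-walked)
pos 9 'c': at 6  ** P1@[8:9]
pos 10 'a': at 19 (fail-walked)
pos 11 'b': at 1 (fail-walked)
pos 12 'c': at 7
pos 13 'd': at 8  ** P2@[11:13]
pos 14 'c': at 10 (fail-walked)
pos 15 'a': at 11
pos 16 'a': at 12
pos 17 'a': at 21 (fail-walked)  ** P5@[14:17]
pos 18 'c': at 6 (fail-walked)  ** P1@[17:18]
pos 19 'a': at 19 (fail-walked)
pos 20 'a': at 20
pos 21 'a': at 21  ** P5@[18:21]
pos 22 'b': at 1 (fail-walked)
pos 23 'd': at 2
pos 24 'c': at 3
pos 25 'd': at 4  ** P0@[22:25]
pos 26 'd': at 9 (fail-walked)
pos 27 'c': at 10
pos 28 'd': at 9 (fail-walked)
pos 29 'c': at 10
pos 30 'a': at 11
pos 31 'a': at 12
pos 32 'a': at 21 (fail-walked)  ** P5@[29:32]
pos 33 'b': at 1 (fail-walked)
pos 34 'c': at 7
pos 35 'd': at 8  ** P2@[33:35]
pos 36 'c': at 10 (fail-walked)
pos 37 'a': at 11
pos 38 'a': at 12
pos 39 'a': at 21 (fail-walked)  ** P5@[36:39]
pos 40 'c': at 6 (fail-walked)  ** P1@[39:40]
pos 41 'c': at 15 (fail-walked)
pos 42 'b': at 16  ** P6@[41:42]
pos 43 'c': at 17
pos 44 'b': at 18  ** P4@[40:44],P6@[43:44]
pos 45 'b': at 1 (fail-walked)
pos 46 'a': at 5 (fail-walked)
pos 47 'a': at 5 (fail-walked)
pos 48 'c': at 6  ** P1@[47:48]

All matches (sorted): [[2,6],[4,4],[4,6],[7,6],[9,1],[13,2],[17,5],[18,1],[21,5],[25,0],[32,5],[35,2],[39,5],[40,1],[42,6],[44,4],[44,6],[48,1]]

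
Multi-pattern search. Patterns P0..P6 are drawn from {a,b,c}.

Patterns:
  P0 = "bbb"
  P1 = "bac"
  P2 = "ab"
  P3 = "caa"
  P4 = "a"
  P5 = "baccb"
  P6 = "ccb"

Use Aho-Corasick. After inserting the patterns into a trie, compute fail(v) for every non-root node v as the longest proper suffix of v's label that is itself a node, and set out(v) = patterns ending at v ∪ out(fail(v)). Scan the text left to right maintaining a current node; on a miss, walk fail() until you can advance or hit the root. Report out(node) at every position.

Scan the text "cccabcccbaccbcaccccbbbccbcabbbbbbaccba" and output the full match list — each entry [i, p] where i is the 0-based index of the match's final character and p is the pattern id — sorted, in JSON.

Construct AC machine:
Trie (insert patterns):
  0='ε' goto a→6 b→1 c→8
  1='b' goto a→4 b→2
  2='bb' goto b→3
  3='bbb' goto ·  [P0 ends]
  4='ba' goto c→5
  5='bac' goto c→11  [P1 ends]
  6='a' goto b→7  [P4 ends]
  7='ab' goto ·  [P2 ends]
  8='c' goto a→9 c→13
  9='ca' goto a→10
  10='caa' goto ·  [P3 ends]
  11='bacc' goto b→12
  12='baccb' goto ·  [P5 ends]
  13='cc' goto b→14
  14='ccb' goto ·  [P6 ends]

BFS fail/out derivation:
  n1('b'): parent n0 fail=0; on 'b' 0 → fail=0;  out ∅∪∅=∅
  n6('a'): parent n0 fail=0; on 'a' 0 → fail=0;  out {4}∪∅={4}
  n8('c'): parent n0 fail=0; on 'c' 0 → fail=0;  out ∅∪∅=∅
  n2('bb'): parent n1 fail=0; on 'b' 0 → fail=1;  out ∅∪∅=∅
  n4('ba'): parent n1 fail=0; on 'a' 0 → fail=6;  out ∅∪{4}={4}
  n7('ab'): parent n6 fail=0; on 'b' 0 → fail=1;  out {2}∪∅={2}
  n9('ca'): parent n8 fail=0; on 'a' 0 → fail=6;  out ∅∪{4}={4}
  n13('cc'): parent n8 fail=0; on 'c' 0 → fail=8;  out ∅∪∅=∅
  n3('bbb'): parent n2 fail=1; on 'b' 1 → fail=2;  out {0}∪∅={0}
  n5('bac'): parent n4 fail=6; on 'c' 6→0 → fail=8;  out {1}∪∅={1}
  n10('caa'): parent n9 fail=6; on 'a' 6→0 → fail=6;  out {3}∪{4}={3,4}
  n14('ccb'): parent n13 fail=8; on 'b' 8→0 → fail=1;  out {6}∪∅={6}
  n11('bacc'): parent n5 fail=8; on 'c' 8 → fail=13;  out ∅∪∅=∅
  n12('baccb'): parent n11 fail=13; on 'b' 13 → fail=14;  out {5}∪{6}={5,6}

Text stream:
i=0 'c': node 0→8
i=1 'c': node 8→13
i=2 'c': node 13→13 (fail-walked)
i=3 'a': node 13→9 (fail-walked)  emit P4@[3:3]
i=4 'b': node 9→7 (fail-walked)  emit P2@[3:4]
i=5 'c': node 7→8 (fail-walked)
i=6 'c': node 8→13
i=7 'c': node 13→13 (fail-walked)
i=8 'b': node 13→14  emit P6@[6:8]
i=9 'a': node 14→4 (fail-walked)  emit P4@[9:9]
i=10 'c': node 4→5  emit P1@[8:10]
i=11 'c': node 5→11
i=12 'b': node 11→12  emit P5@[8:12],P6@[10:12]
i=13 'c': node 12→8 (fail-walked)
i=14 'a': node 8→9  emit P4@[14:14]
i=15 'c': node 9→8 (fail-walked)
i=16 'c': node 8→13
i=17 'c': node 13→13 (fail-walked)
i=18 'c': node 13→13 (fail-walked)
i=19 'b': node 13→14  emit P6@[17:19]
i=20 'b': node 14→2 (fail-walked)
i=21 'b': node 2→3  emit P0@[19:21]
i=22 'c': node 3→8 (fail-walked)
i=23 'c': node 8→13
i=24 'b': node 13→14  emit P6@[22:24]
i=25 'c': node 14→8 (fail-walked)
i=26 'a': node 8→9  emit P4@[26:26]
i=27 'b': node 9→7 (fail-walked)  emit P2@[26:27]
i=28 'b': node 7→2 (fail-walked)
i=29 'b': node 2→3  emit P0@[27:29]
i=30 'b': node 3→3 (fail-walked)  emit P0@[28:30]
i=31 'b': node 3→3 (fail-walked)  emit P0@[29:31]
i=32 'b': node 3→3 (fail-walked)  emit P0@[30:32]
i=33 'a': node 3→4 (fail-walked)  emit P4@[33:33]
i=34 'c': node 4→5  emit P1@[32:34]
i=35 'c': node 5→11
i=36 'b': node 11→12  emit P5@[32:36],P6@[34:36]
i=37 'a': node 12→4 (fail-walked)  emit P4@[37:37]

All matches (sorted): [[3,4],[4,2],[8,6],[9,4],[10,1],[12,5],[12,6],[14,4],[19,6],[21,0],[24,6],[26,4],[27,2],[29,0],[30,0],[31,0],[32,0],[33,4],[34,1],[36,5],[36,6],[37,4]]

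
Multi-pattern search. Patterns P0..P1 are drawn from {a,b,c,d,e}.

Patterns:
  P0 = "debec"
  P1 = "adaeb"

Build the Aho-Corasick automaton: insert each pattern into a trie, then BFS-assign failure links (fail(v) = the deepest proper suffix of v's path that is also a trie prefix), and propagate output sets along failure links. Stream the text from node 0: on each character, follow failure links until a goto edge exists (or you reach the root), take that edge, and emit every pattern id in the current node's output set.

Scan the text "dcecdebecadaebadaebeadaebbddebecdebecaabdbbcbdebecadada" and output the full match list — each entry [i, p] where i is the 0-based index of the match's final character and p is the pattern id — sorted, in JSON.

Build:
Trie nodes:
  n0 'ε': a→6 d→1
  n1 'd': e→2
  n2 'de': b→3
  n3 'deb': e→4
  n4 'debe': c→5
  n5 'debec': ·  ←P0
  n6 'a': d→7
  n7 'ad': a→8
  n8 'ada': e→9
  n9 'adae': b→10
  n10 'adaeb': ·  ←P1

BFS fail/out derivation:
  n1('d'): parent n0 fail=0; on 'd' 0 → fail=0;  out ∅∪∅=∅
  n6('a'): parent n0 fail=0; on 'a' 0 → fail=0;  out ∅∪∅=∅
  n2('de'): parent n1 fail=0; on 'e' 0 → fail=0;  out ∅∪∅=∅
  n7('ad'): parent n6 fail=0; on 'd' 0 → fail=1;  out ∅∪∅=∅
  n3('deb'): parent n2 fail=0; on 'b' 0 → fail=0;  out ∅∪∅=∅
  n8('ada'): parent n7 fail=1; on 'a' 1→0 → fail=6;  out ∅∪∅=∅
  n4('debe'): parent n3 fail=0; on 'e' 0 → fail=0;  out ∅∪∅=∅
  n9('adae'): parent n8 fail=6; on 'e' 6→0 → fail=0;  out ∅∪∅=∅
  n5('debec'): parent n4 fail=0; on 'c' 0 → fail=0;  out {0}∪∅={0}
  n10('adaeb'): parent n9 fail=0; on 'b' 0 → fail=0;  out {1}∪∅={1}

Text stream:
i=0 'd': node 0→1
i=1 'c': node 1→0 (via fail)
i=2 'e': node 0→0
i=3 'c': node 0→0
i=4 'd': node 0→1
i=5 'e': node 1→2
i=6 'b': node 2→3
i=7 'e': node 3→4
i=8 'c': node 4→5  emit P0@[4:8]
i=9 'a': node 5→6 (via fail)
i=10 'd': node 6→7
i=11 'a': node 7→8
i=12 'e': node 8→9
i=13 'b': node 9→10  emit P1@[9:13]
i=14 'a': node 10→6 (via fail)
i=15 'd': node 6→7
i=16 'a': node 7→8
i=17 'e': node 8→9
i=18 'b': node 9→10  emit P1@[14:18]
i=19 'e': node 10→0 (via fail)
i=20 'a': node 0→6
i=21 'd': node 6→7
i=22 'a': node 7→8
i=23 'e': node 8→9
i=24 'b': node 9→10  emit P1@[20:24]
i=25 'b': node 10→0 (via fail)
i=26 'd': node 0→1
i=27 'd': node 1→1 (via fail)
i=28 'e': node 1→2
i=29 'b': node 2→3
i=30 'e': node 3→4
i=31 'c': node 4→5  emit P0@[27:31]
i=32 'd': node 5→1 (via fail)
i=33 'e': node 1→2
i=34 'b': node 2→3
i=35 'e': node 3→4
i=36 'c': node 4→5  emit P0@[32:36]
i=37 'a': node 5→6 (via fail)
i=38 'a': node 6→6 (via fail)
i=39 'b': node 6→0 (via fail)
i=40 'd': node 0→1
i=41 'b': node 1→0 (via fail)
i=42 'b': node 0→0
i=43 'c': node 0→0
i=44 'b': node 0→0
i=45 'd': node 0→1
i=46 'e': node 1→2
i=47 'b': node 2→3
i=48 'e': node 3→4
i=49 'c': node 4→5  emit P0@[45:49]
i=50 'a': node 5→6 (via fail)
i=51 'd': node 6→7
i=52 'a': node 7→8
i=53 'd': node 8→7 (via fail)
i=54 'a': node 7→8

All matches (sorted): [[8,0],[13,1],[18,1],[24,1],[31,0],[36,0],[49,0]]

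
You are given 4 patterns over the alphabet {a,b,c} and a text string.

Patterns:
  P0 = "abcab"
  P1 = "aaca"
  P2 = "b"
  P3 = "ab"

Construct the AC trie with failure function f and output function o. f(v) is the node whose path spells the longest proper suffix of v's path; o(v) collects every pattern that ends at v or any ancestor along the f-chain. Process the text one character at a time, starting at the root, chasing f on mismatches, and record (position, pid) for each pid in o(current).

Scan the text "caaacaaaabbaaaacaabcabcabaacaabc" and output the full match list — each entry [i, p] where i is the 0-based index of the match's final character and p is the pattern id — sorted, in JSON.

Build automaton:
Trie nodes:
  n0 'ε': a→1 b→9
  n1 'a': a→6 b→2
  n2 'ab': c→3  ←P3
  n3 'abc': a→4
  n4 'abca': b→5
  n5 'abcab': ·  ←P0
  n6 'aa': c→7
  n7 'aac': a→8
  n8 'aaca': ·  ←P1
  n9 'b': ·  ←P2

BFS fail/out derivation:
  fail(1) 'a': from fail(0)=0 chase 'a': 0 ⇒ 0;  out=∅∪out(0)=∅
  fail(9) 'b': from fail(0)=0 chase 'b': 0 ⇒ 0;  out={2}∪out(0)={2}
  fail(2) 'ab': from fail(1)=0 chase 'b': 0 ⇒ 9;  out={3}∪out(9)={2,3}
  fail(6) 'aa': from fail(1)=0 chase 'a': 0 ⇒ 1;  out=∅∪out(1)=∅
  fail(3) 'abc': from fail(2)=9 chase 'c': 9→0 ⇒ 0;  out=∅∪out(0)=∅
  fail(7) 'aac': from fail(6)=1 chase 'c': 1→0 ⇒ 0;  out=∅∪out(0)=∅
  fail(4) 'abca': from fail(3)=0 chase 'a': 0 ⇒ 1;  out=∅∪out(1)=∅
  fail(8) 'aaca': from fail(7)=0 chase 'a': 0 ⇒ 1;  out={1}∪out(1)={1}
  fail(5) 'abcab': from fail(4)=1 chase 'b': 1 ⇒ 2;  out={0}∪out(2)={0,2,3}

Scan:
pos 0 'c': at 0
pos 1 'a': at 1
pos 2 'a': at 6
pos 3 'a': at 6 ·f
pos 4 'c': at 7
pos 5 'a': at 8  → match P1@[2:5]
pos 6 'a': at 6 ·f
pos 7 'a': at 6 ·f
pos 8 'a': at 6 ·f
pos 9 'b': at 2 ·f  → match P2@[9:9],P3@[8:9]
pos 10 'b': at 9 ·f  → match P2@[10:10]
pos 11 'a': at 1 ·f
pos 12 'a': at 6
pos 13 'a': at 6 ·f
pos 14 'a': at 6 ·f
pos 15 'c': at 7
pos 16 'a': at 8  → match P1@[13:16]
pos 17 'a': at 6 ·f
pos 18 'b': at 2 ·f  → match P2@[18:18],P3@[17:18]
pos 19 'c': at 3
pos 20 'a': at 4
pos 21 'b': at 5  → match P0@[17:21],P2@[21:21],P3@[20:21]
pos 22 'c': at 3 ·f
pos 23 'a': at 4
pos 24 'b': at 5  → match P0@[20:24],P2@[24:24],P3@[23:24]
pos 25 'a': at 1 ·f
pos 26 'a': at 6
pos 27 'c': at 7
pos 28 'a': at 8  → match P1@[25:28]
pos 29 'a': at 6 ·f
pos 30 'b': at 2 ·f  → match P2@[30:30],P3@[29:30]
pos 31 'c': at 3

Matches: [[5,1],[9,2],[9,3],[10,2],[16,1],[18,2],[18,3],[21,0],[21,2],[21,3],[24,0],[24,2],[24,3],[28,1],[30,2],[30,3]]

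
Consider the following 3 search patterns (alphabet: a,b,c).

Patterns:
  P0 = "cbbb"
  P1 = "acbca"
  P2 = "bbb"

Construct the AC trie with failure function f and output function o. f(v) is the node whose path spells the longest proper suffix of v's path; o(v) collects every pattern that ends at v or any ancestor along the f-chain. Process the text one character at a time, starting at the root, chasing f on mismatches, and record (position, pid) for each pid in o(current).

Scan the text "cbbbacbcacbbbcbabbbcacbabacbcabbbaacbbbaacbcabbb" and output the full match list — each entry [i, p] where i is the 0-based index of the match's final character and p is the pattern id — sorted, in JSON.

Build automaton:
Trie nodes:
  n0 'ε': a→5 b→10 c→1
  n1 'c': b→2
  n2 'cb': b→3
  n3 'cbb': b→4
  n4 'cbbb': ·  [P0 ends]
  n5 'a': c→6
  n6 'ac': b→7
  n7 'acb': c→8
  n8 'acbc': a→9
  n9 'acbca': ·  [P1 ends]
  n10 'b': b→11
  n11 'bb': b→12
  n12 'bbb': ·  [P2 ends]

Failure links (BFS by depth):
  fail(1) 'c': from fail(0)=0 chase 'c': 0 ⇒ 0;  out=∅∪out(0)=∅
  fail(5) 'a': from fail(0)=0 chase 'a': 0 ⇒ 0;  out=∅∪out(0)=∅
  fail(10) 'b': from fail(0)=0 chase 'b': 0 ⇒ 0;  out=∅∪out(0)=∅
  fail(2) 'cb': from fail(1)=0 chase 'b': 0 ⇒ 10;  out=∅∪out(10)=∅
  fail(6) 'ac': from fail(5)=0 chase 'c': 0 ⇒ 1;  out=∅∪out(1)=∅
  fail(11) 'bb': from fail(10)=0 chase 'b': 0 ⇒ 10;  out=∅∪out(10)=∅
  fail(3) 'cbb': from fail(2)=10 chase 'b': 10 ⇒ 11;  out=∅∪out(11)=∅
  fail(7) 'acb': from fail(6)=1 chase 'b': 1 ⇒ 2;  out=∅∪out(2)=∅
  fail(12) 'bbb': from fail(11)=10 chase 'b': 10 ⇒ 11;  out={2}∪out(11)={2}
  fail(4) 'cbbb': from fail(3)=11 chase 'b': 11 ⇒ 12;  out={0}∪out(12)={0,2}
  fail(8) 'acbc': from fail(7)=2 chase 'c': 2→10→0 ⇒ 1;  out=∅∪out(1)=∅
  fail(9) 'acbca': from fail(8)=1 chase 'a': 1→0 ⇒ 5;  out={1}∪out(5)={1}

Scan:
i=0 'c': node 0→1
i=1 'b': node 1→2
i=2 'b': node 2→3
i=3 'b': node 3→4  emit P0@[0:3],P2@[1:3]
i=4 'a': node 4→5 (via fail)
i=5 'c': node 5→6
i=6 'b': node 6→7
i=7 'c': node 7→8
i=8 'a': node 8→9  emit P1@[4:8]
i=9 'c': node 9→6 (via fail)
i=10 'b': node 6→7
i=11 'b': node 7→3 (via fail)
i=12 'b': node 3→4  emit P0@[9:12],P2@[10:12]
i=13 'c': node 4→1 (via fail)
i=14 'b': node 1→2
i=15 'a': node 2→5 (via fail)
i=16 'b': node 5→10 (via fail)
i=17 'b': node 10→11
i=18 'b': node 11→12  emit P2@[16:18]
i=19 'c': node 12→1 (via fail)
i=20 'a': node 1→5 (via fail)
i=21 'c': node 5→6
i=22 'b': node 6→7
i=23 'a': node 7→5 (via fail)
i=24 'b': node 5→10 (via fail)
i=25 'a': node 10→5 (via fail)
i=26 'c': node 5→6
i=27 'b': node 6→7
i=28 'c': node 7→8
i=29 'a': node 8→9  emit P1@[25:29]
i=30 'b': node 9→10 (via fail)
i=31 'b': node 10→11
i=32 'b': node 11→12  emit P2@[30:32]
i=33 'a': node 12→5 (via fail)
i=34 'a': node 5→5 (via fail)
i=35 'c': node 5→6
i=36 'b': node 6→7
i=37 'b': node 7→3 (via fail)
i=38 'b': node 3→4  emit P0@[35:38],P2@[36:38]
i=39 'a': node 4→5 (via fail)
i=40 'a': node 5→5 (via fail)
i=41 'c': node 5→6
i=42 'b': node 6→7
i=43 'c': node 7→8
i=44 'a': node 8→9  emit P1@[40:44]
i=45 'b': node 9→10 (via fail)
i=46 'b': node 10→11
i=47 'b': node 11→12  emit P2@[45:47]

Matches: [[3,0],[3,2],[8,1],[12,0],[12,2],[18,2],[29,1],[32,2],[38,0],[38,2],[44,1],[47,2]]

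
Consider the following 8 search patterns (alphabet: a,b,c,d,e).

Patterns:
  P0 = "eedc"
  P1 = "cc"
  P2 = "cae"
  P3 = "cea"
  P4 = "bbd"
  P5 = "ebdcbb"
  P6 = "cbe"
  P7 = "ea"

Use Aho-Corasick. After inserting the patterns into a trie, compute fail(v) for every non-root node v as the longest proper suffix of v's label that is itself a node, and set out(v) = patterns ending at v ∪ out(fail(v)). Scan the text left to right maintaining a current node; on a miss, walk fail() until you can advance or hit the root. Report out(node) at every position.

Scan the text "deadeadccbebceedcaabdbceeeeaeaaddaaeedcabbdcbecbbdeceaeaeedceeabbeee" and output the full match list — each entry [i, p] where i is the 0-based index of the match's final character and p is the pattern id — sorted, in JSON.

Build automaton:
Trie (insert patterns):
  0='ε' goto b→11 c→5 e→1
  1='e' goto a→21 b→14 e→2
  2='ee' goto d→3
  3='eed' goto c→4
  4='eedc' goto ·  [P0 ends]
  5='c' goto a→7 b→19 c→6 e→9
  6='cc' goto ·  [P1 ends]
  7='ca' goto e→8
  8='cae' goto ·  [P2 ends]
  9='ce' goto a→10
  10='cea' goto ·  [P3 ends]
  11='b' goto b→12
  12='bb' goto d→13
  13='bbd' goto ·  [P4 ends]
  14='eb' goto d→15
  15='ebd' goto c→16
  16='ebdc' goto b→17
  17='ebdcb' goto b→18
  18='ebdcbb' goto ·  [P5 ends]
  19='cb' goto e→20
  20='cbe' goto ·  [P6 ends]
  21='ea' goto ·  [P7 ends]

Failure links (BFS by depth):
  n1('e'): parent n0 fail=0; on 'e' 0 → fail=0;  out ∅∪∅=∅
  n5('c'): parent n0 fail=0; on 'c' 0 → fail=0;  out ∅∪∅=∅
  n11('b'): parent n0 fail=0; on 'b' 0 → fail=0;  out ∅∪∅=∅
  n2('ee'): parent n1 fail=0; on 'e' 0 → fail=1;  out ∅∪∅=∅
  n6('cc'): parent n5 fail=0; on 'c' 0 → fail=5;  out {1}∪∅={1}
  n7('ca'): parent n5 fail=0; on 'a' 0 → fail=0;  out ∅∪∅=∅
  n9('ce'): parent n5 fail=0; on 'e' 0 → fail=1;  out ∅∪∅=∅
  n12('bb'): parent n11 fail=0; on 'b' 0 → fail=11;  out ∅∪∅=∅
  n14('eb'): parent n1 fail=0; on 'b' 0 → fail=11;  out ∅∪∅=∅
  n19('cb'): parent n5 fail=0; on 'b' 0 → fail=11;  out ∅∪∅=∅
  n21('ea'): parent n1 fail=0; on 'a' 0 → fail=0;  out {7}∪∅={7}
  n3('eed'): parent n2 fail=1; on 'd' 1→0 → fail=0;  out ∅∪∅=∅
  n8('cae'): parent n7 fail=0; on 'e' 0 → fail=1;  out {2}∪∅={2}
  n10('cea'): parent n9 fail=1; on 'a' 1 → fail=21;  out {3}∪{7}={3,7}
  n13('bbd'): parent n12 fail=11; on 'd' 11→0 → fail=0;  out {4}∪∅={4}
  n15('ebd'): parent n14 fail=11; on 'd' 11→0 → fail=0;  out ∅∪∅=∅
  n20('cbe'): parent n19 fail=11; on 'e' 11→0 → fail=1;  out {6}∪∅={6}
  n4('eedc'): parent n3 fail=0; on 'c' 0 → fail=5;  out {0}∪∅={0}
  n16('ebdc'): parent n15 fail=0; on 'c' 0 → fail=5;  out ∅∪∅=∅
  n17('ebdcb'): parent n16 fail=5; on 'b' 5 → fail=19;  out ∅∪∅=∅
  n18('ebdcbb'): parent n17 fail=19; on 'b' 19→11 → fail=12;  out {5}∪∅={5}

Text stream:
[0] read 'd'  n0⇒n0
[1] read 'e'  n0⇒n1
[2] read 'a'  n1⇒n21  emit P7@[1:2]
[3] read 'd'  n21⇒n0 (via fail)
[4] read 'e'  n0⇒n1
[5] read 'a'  n1⇒n21  emit P7@[4:5]
[6] read 'd'  n21⇒n0 (via fail)
[7] read 'c'  n0⇒n5
[8] read 'c'  n5⇒n6  emit P1@[7:8]
[9] read 'b'  n6⇒n19 (via fail)
[10] read 'e'  n19⇒n20  emit P6@[8:10]
[11] read 'b'  n20⇒n14 (via fail)
[12] read 'c'  n14⇒n5 (via fail)
[13] read 'e'  n5⇒n9
[14] read 'e'  n9⇒n2 (via fail)
[15] read 'd'  n2⇒n3
[16] read 'c'  n3⇒n4  emit P0@[13:16]
[17] read 'a'  n4⇒n7 (via fail)
[18] read 'a'  n7⇒n0 (via fail)
[19] read 'b'  n0⇒n11
[20] read 'd'  n11⇒n0 (via fail)
[21] read 'b'  n0⇒n11
[22] read 'c'  n11⇒n5 (via fail)
[23] read 'e'  n5⇒n9
[24] read 'e'  n9⇒n2 (via fail)
[25] read 'e'  n2⇒n2 (via fail)
[26] read 'e'  n2⇒n2 (via fail)
[27] read 'a'  n2⇒n21 (via fail)  emit P7@[26:27]
[28] read 'e'  n21⇒n1 (via fail)
[29] read 'a'  n1⇒n21  emit P7@[28:29]
[30] read 'a'  n21⇒n0 (via fail)
[31] read 'd'  n0⇒n0
[32] read 'd'  n0⇒n0
[33] read 'a'  n0⇒n0
[34] read 'a'  n0⇒n0
[35] read 'e'  n0⇒n1
[36] read 'e'  n1⇒n2
[37] read 'd'  n2⇒n3
[38] read 'c'  n3⇒n4  emit P0@[35:38]
[39] read 'a'  n4⇒n7 (via fail)
[40] read 'b'  n7⇒n11 (via fail)
[41] read 'b'  n11⇒n12
[42] read 'd'  n12⇒n13  emit P4@[40:42]
[43] read 'c'  n13⇒n5 (via fail)
[44] read 'b'  n5⇒n19
[45] read 'e'  n19⇒n20  emit P6@[43:45]
[46] read 'c'  n20⇒n5 (via fail)
[47] read 'b'  n5⇒n19
[48] read 'b'  n19⇒n12 (via fail)
[49] read 'd'  n12⇒n13  emit P4@[47:49]
[50] read 'e'  n13⇒n1 (via fail)
[51] read 'c'  n1⇒n5 (via fail)
[52] read 'e'  n5⇒n9
[53] read 'a'  n9⇒n10  emit P3@[51:53],P7@[52:53]
[54] read 'e'  n10⇒n1 (via fail)
[55] read 'a'  n1⇒n21  emit P7@[54:55]
[56] read 'e'  n21⇒n1 (via fail)
[57] read 'e'  n1⇒n2
[58] read 'd'  n2⇒n3
[59] read 'c'  n3⇒n4  emit P0@[56:59]
[60] read 'e'  n4⇒n9 (via fail)
[61] read 'e'  n9⇒n2 (via fail)
[62] read 'a'  n2⇒n21 (via fail)  emit P7@[61:62]
[63] read 'b'  n21⇒n11 (via fail)
[64] read 'b'  n11⇒n12
[65] read 'e'  n12⇒n1 (via fail)
[66] read 'e'  n1⇒n2
[67] read 'e'  n2⇒n2 (via fail)

Result: [[2,7],[5,7],[8,1],[10,6],[16,0],[27,7],[29,7],[38,0],[42,4],[45,6],[49,4],[53,3],[53,7],[55,7],[59,0],[62,7]]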